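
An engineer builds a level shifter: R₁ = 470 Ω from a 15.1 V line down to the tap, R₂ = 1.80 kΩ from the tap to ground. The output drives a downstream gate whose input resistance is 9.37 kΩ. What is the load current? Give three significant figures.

I_L ≈ 1.23 mA

R₂‖R_L = 1510 Ω; V_out = 15.1 × 1510/1980 = 11.52 V.
I_L = V_out / R_L = 11.52 / 9.37 kΩ = 1.23 mA.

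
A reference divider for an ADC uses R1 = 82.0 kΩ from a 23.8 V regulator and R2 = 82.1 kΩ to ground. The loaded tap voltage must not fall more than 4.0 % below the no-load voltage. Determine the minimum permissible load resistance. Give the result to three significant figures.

R_L(min) ≈ 985 kΩ

Output resistance R_th = R1‖R2 = (82.0 × 82.1)/164.1 = 41.02 kΩ.
The fractional drop is R_th/(R_th + R_L); requiring this ≤ 0.0400 gives R_L ≥ R_th(1/0.0400 − 1) = 41.02 × 24.00 = 985 kΩ.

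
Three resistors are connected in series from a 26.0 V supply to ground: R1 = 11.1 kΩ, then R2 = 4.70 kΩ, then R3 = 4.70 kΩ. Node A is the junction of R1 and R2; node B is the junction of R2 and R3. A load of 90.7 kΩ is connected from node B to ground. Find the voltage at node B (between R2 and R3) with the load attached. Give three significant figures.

V ≈ 5.73 V

At node B, R3 is in parallel with the load: R3‖R_L = 4.468 kΩ.
Below node A the resistance is R2 + (R3‖R_L) = 9.168 kΩ, so V_A = 26.0 × 9.168/20.27 = 11.76 V.
Then V_B = V_A × (R3‖R_L)/(R2 + R3‖R_L) = 11.76 × 4.468/9.168 = 5.73 V.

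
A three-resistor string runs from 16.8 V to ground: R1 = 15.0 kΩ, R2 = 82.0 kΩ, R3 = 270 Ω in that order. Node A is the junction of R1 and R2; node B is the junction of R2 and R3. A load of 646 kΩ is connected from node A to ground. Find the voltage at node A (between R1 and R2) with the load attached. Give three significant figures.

Below node A the series string R2+R3 = 82270 Ω sits in parallel with the 646000 Ω load: 72980 Ω.
V_A = 16.8 × 72980/(15000 + 72980) = 13.9 V.

V ≈ 13.9 V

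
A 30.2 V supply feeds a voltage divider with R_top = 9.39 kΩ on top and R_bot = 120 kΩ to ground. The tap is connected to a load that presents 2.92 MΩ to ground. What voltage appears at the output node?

The load sits in parallel with R_bot: R_bot‖R_L = (120 × 2920) / (120 + 2920) = 115.3 kΩ.
V_out = 30.2 × 115.3 / (9.39 + 115.3) = 30.2 × 115.3/124.7 = 27.9 V.

V_out ≈ 27.9 V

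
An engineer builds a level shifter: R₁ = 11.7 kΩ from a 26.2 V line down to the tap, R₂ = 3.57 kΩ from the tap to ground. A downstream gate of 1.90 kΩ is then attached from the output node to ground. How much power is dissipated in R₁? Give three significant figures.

Total resistance from the source is R₁ + (R₂‖R_L) = 12.94 kΩ, so I = 26.2/12.94 kΩ = 2.025 mA.
P = I²·R₁ = (2.025 mA)² × 11.7 kΩ = 48.0 mW.

P ≈ 48.0 mW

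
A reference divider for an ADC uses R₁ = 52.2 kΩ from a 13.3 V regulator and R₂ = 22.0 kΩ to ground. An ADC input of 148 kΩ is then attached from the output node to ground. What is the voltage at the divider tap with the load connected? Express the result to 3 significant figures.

V_out ≈ 3.57 V

The load sits in parallel with R₂: R₂‖R_L = (22.0 × 148) / (22.0 + 148) = 19.15 kΩ.
V_out = 13.3 × 19.15 / (52.2 + 19.15) = 13.3 × 19.15/71.35 = 3.57 V.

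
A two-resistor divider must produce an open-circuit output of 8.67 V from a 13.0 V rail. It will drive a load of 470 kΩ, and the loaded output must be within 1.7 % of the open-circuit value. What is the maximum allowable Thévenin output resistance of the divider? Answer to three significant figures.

R_th ≤ 8.13 kΩ

Loading drop = R_th/(R_th + R_L) ≤ 0.0170, so R_th ≤ R_L · ε/(1−ε) = 470 kΩ × 0.0170/0.9830 = 8.13 kΩ.
(Any R1, R2 with R2/(R1+R2) = 0.667 and R1‖R2 ≤ 8.13 kΩ will meet the spec.)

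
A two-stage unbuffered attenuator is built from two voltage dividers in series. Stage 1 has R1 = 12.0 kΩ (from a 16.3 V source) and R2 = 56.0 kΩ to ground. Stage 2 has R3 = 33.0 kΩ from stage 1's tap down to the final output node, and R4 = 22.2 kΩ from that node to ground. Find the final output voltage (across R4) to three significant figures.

Stage 2 presents R3+R4 = 55.20 kΩ as a load on stage 1's tap.
Stage 1's lower leg becomes R2‖(R3+R4) = 27.80 kΩ, so V_mid = 16.3 × 27.80/39.80 = 11.39 V.
Stage 2 is itself unloaded: V_out = V_mid × R4/(R3+R4) = 11.39 × 22.2/55.20 = 4.58 V.

V_out ≈ 4.58 V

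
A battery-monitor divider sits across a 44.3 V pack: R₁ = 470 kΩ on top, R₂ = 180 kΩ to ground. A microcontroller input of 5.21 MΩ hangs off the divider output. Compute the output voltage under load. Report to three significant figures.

V_out ≈ 12.0 V

The load sits in parallel with R₂: R₂‖R_L = (180 × 5210) / (180 + 5210) = 174.0 kΩ.
V_out = 44.3 × 174.0 / (470 + 174.0) = 44.3 × 174.0/644.0 = 12.0 V.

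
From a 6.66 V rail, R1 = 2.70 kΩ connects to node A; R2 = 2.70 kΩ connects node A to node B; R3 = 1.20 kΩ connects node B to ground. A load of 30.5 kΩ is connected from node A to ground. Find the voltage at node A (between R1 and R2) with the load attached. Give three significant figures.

Below node A the series string R2+R3 = 3.900 kΩ sits in parallel with the 30.5 kΩ load: 3.458 kΩ.
V_A = 6.66 × 3.458/(2.70 + 3.458) = 3.74 V.

V ≈ 3.74 V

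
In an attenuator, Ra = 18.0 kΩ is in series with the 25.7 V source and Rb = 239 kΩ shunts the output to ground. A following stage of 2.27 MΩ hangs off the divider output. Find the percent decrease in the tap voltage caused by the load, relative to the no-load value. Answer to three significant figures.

0.732 %

The divider's output (Thévenin) resistance is Ra‖Rb = 16.74 kΩ.
Fractional drop under load = R_th/(R_th + R_L) = 16.74 / (16.74 + 2270) = 0.007320.
So the output falls by 0.732 %.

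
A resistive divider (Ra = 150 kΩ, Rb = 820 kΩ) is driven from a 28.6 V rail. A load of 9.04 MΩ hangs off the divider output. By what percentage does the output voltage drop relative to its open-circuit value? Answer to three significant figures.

The divider's output (Thévenin) resistance is Ra‖Rb = 126.8 kΩ.
Fractional drop under load = R_th/(R_th + R_L) = 126.8 / (126.8 + 9040) = 0.01383.
So the output falls by 1.38 %.

1.38 %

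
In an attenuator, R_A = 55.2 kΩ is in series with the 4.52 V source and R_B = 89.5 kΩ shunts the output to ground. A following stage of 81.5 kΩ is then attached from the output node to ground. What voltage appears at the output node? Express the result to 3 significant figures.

V_out ≈ 1.97 V

The load sits in parallel with R_B: R_B‖R_L = (89.5 × 81.5) / (89.5 + 81.5) = 42.66 kΩ.
V_out = 4.52 × 42.66 / (55.2 + 42.66) = 4.52 × 42.66/97.86 = 1.97 V.
(Unloaded it would have been 2.80 V.)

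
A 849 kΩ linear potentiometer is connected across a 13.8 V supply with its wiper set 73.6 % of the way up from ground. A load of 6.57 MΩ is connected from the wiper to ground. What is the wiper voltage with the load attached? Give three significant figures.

V ≈ 9.91 V

The wiper splits the pot into (1−α)R = 224.1 kΩ above and αR = 624.9 kΩ below.
Lower section ‖ load = 570.6 kΩ.
V_wiper = 13.8 × 570.6/(224.1 + 570.6) = 9.91 V.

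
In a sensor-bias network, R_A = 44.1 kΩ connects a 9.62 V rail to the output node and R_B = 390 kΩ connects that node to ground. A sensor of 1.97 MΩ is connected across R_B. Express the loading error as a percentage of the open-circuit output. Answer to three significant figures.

1.97 %

The divider's output (Thévenin) resistance is R_A‖R_B = 39.62 kΩ.
Fractional drop under load = R_th/(R_th + R_L) = 39.62 / (39.62 + 1970) = 0.01972.
So the output falls by 1.97 %.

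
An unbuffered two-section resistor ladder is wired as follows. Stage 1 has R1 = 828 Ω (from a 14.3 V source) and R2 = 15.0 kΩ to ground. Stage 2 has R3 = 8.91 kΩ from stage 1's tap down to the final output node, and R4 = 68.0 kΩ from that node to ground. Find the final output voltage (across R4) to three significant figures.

Stage 2 presents R3+R4 = 76910 Ω as a load on stage 1's tap.
Stage 1's lower leg becomes R2‖(R3+R4) = 12550 Ω, so V_mid = 14.3 × 12550/13380 = 13.42 V.
Stage 2 is itself unloaded: V_out = V_mid × R4/(R3+R4) = 13.42 × 68000/76910 = 11.9 V.

V_out ≈ 11.9 V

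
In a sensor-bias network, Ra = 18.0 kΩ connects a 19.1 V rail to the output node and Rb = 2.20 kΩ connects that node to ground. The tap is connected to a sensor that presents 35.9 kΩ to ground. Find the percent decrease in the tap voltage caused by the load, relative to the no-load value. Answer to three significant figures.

5.18 %

The divider's output (Thévenin) resistance is Ra‖Rb = 1.960 kΩ.
Fractional drop under load = R_th/(R_th + R_L) = 1.960 / (1.960 + 35.9) = 0.05178.
So the output falls by 5.18 %.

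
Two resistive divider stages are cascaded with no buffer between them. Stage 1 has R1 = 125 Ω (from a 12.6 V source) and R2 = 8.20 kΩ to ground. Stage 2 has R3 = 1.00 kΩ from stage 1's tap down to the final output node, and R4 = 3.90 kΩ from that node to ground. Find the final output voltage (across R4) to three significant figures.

V_out ≈ 9.64 V

Stage 2 presents R3+R4 = 4900 Ω as a load on stage 1's tap.
Stage 1's lower leg becomes R2‖(R3+R4) = 3067 Ω, so V_mid = 12.6 × 3067/3192 = 12.11 V.
Stage 2 is itself unloaded: V_out = V_mid × R4/(R3+R4) = 12.11 × 3900/4900 = 9.64 V.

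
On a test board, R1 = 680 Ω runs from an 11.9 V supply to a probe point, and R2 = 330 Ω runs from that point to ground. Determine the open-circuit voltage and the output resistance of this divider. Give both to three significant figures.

V_th = 3.89 V, R_th = 222 Ω

V_th is the open-circuit tap voltage: 11.9 × 330/(680 + 330) = 3.89 V.
With the supply zeroed, R1 and R2 appear in parallel from the tap: R_th = R1‖R2 = (680 × 330)/1010 = 222 Ω.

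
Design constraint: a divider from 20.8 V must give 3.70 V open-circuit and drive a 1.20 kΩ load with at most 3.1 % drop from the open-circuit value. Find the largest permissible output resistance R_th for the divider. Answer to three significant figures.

Loading drop = R_th/(R_th + R_L) ≤ 0.0310, so R_th ≤ R_L · ε/(1−ε) = 1.20 kΩ × 0.0310/0.9690 = 38.4 Ω.

R_th ≤ 38.4 Ω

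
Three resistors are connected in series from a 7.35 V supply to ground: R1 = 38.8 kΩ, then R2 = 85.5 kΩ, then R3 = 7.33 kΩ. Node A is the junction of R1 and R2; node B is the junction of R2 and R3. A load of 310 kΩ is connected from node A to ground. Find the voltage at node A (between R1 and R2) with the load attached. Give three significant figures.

Below node A the series string R2+R3 = 92.83 kΩ sits in parallel with the 310 kΩ load: 71.44 kΩ.
V_A = 7.35 × 71.44/(38.8 + 71.44) = 4.76 V.

V ≈ 4.76 V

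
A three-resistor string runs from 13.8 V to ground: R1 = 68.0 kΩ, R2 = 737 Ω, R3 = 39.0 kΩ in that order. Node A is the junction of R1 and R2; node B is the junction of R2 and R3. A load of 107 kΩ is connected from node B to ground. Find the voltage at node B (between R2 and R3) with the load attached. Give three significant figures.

At node B, R3 is in parallel with the load: R3‖R_L = 28580 Ω.
Below node A the resistance is R2 + (R3‖R_L) = 29320 Ω, so V_A = 13.8 × 29320/97320 = 4.158 V.
Then V_B = V_A × (R3‖R_L)/(R2 + R3‖R_L) = 4.158 × 28580/29320 = 4.05 V.

V ≈ 4.05 V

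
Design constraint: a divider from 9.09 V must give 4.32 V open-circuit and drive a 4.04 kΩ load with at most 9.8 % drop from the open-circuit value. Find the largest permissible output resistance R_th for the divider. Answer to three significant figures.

Loading drop = R_th/(R_th + R_L) ≤ 0.0980, so R_th ≤ R_L · ε/(1−ε) = 4.04 kΩ × 0.0980/0.9020 = 439 Ω.
(Any R1, R2 with R2/(R1+R2) = 0.475 and R1‖R2 ≤ 439 Ω will meet the spec.)

R_th ≤ 439 Ω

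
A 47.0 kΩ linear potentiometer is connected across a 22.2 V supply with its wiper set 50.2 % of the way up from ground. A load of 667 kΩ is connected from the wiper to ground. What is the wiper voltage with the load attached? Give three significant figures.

The wiper splits the pot into (1−α)R = 23.41 kΩ above and αR = 23.59 kΩ below.
Lower section ‖ load = 22.79 kΩ.
V_wiper = 22.2 × 22.79/(23.41 + 22.79) = 11.0 V.

V ≈ 11.0 V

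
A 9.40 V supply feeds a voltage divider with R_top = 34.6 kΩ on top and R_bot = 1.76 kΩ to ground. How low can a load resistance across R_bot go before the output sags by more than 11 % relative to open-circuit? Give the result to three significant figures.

R_L(min) ≈ 13.6 kΩ

Output resistance R_th = R_top‖R_bot = (34.6 × 1.76)/36.36 = 1.675 kΩ.
The fractional drop is R_th/(R_th + R_L); requiring this ≤ 0.110 gives R_L ≥ R_th(1/0.110 − 1) = 1.675 × 8.091 = 13.6 kΩ.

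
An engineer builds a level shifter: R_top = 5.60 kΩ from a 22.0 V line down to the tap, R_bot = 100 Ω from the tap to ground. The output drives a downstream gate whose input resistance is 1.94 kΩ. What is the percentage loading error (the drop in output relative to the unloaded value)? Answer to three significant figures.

The divider's output (Thévenin) resistance is R_top‖R_bot = 98.25 Ω.
Fractional drop under load = R_th/(R_th + R_L) = 98.25 / (98.25 + 1940) = 0.04820.
So the output falls by 4.82 %.

4.82 %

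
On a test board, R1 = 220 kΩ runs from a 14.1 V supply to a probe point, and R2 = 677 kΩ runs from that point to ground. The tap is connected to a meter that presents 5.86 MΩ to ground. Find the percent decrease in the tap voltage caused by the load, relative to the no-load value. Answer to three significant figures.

2.76 %

The divider's output (Thévenin) resistance is R1‖R2 = 166.0 kΩ.
Fractional drop under load = R_th/(R_th + R_L) = 166.0 / (166.0 + 5860) = 0.02755.
So the output falls by 2.76 %.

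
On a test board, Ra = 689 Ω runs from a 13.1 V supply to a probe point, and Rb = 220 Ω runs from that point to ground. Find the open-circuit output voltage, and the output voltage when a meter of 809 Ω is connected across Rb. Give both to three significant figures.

Open-circuit: V = 13.1 × 220/(689 + 220) = 3.17 V.
With the load, Rb becomes Rb‖R_L = 173.0 Ω, so V = 13.1 × 173.0/862.0 = 2.63 V.

Unloaded: 3.17 V; loaded: 2.63 V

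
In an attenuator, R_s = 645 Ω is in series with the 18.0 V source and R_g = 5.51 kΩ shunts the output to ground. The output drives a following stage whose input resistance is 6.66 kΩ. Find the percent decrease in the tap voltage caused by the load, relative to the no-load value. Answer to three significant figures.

The divider's output (Thévenin) resistance is R_s‖R_g = 577.4 Ω.
Fractional drop under load = R_th/(R_th + R_L) = 577.4 / (577.4 + 6660) = 0.07978.
So the output falls by 7.98 %.

7.98 %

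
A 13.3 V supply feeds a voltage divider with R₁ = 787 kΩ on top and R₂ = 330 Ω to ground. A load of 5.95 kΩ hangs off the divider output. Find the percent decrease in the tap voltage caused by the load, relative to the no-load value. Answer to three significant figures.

The divider's output (Thévenin) resistance is R₁‖R₂ = 329.9 Ω.
Fractional drop under load = R_th/(R_th + R_L) = 329.9 / (329.9 + 5950) = 0.05253.
So the output falls by 5.25 %.

5.25 %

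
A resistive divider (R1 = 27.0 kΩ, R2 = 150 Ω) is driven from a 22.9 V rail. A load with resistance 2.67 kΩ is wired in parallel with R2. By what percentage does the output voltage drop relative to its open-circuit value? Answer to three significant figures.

5.29 %

The divider's output (Thévenin) resistance is R1‖R2 = 149.2 Ω.
Fractional drop under load = R_th/(R_th + R_L) = 149.2 / (149.2 + 2670) = 0.05291.
So the output falls by 5.29 %.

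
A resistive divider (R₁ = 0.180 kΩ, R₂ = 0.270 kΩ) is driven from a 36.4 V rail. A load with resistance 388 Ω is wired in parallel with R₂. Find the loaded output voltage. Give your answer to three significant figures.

The load sits in parallel with R₂: R₂‖R_L = (270 × 388) / (270 + 388) = 159.2 Ω.
V_out = 36.4 × 159.2 / (180 + 159.2) = 36.4 × 159.2/339.2 = 17.1 V.

V_out ≈ 17.1 V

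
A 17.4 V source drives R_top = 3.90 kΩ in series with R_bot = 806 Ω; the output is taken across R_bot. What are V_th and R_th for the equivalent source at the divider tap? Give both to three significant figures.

V_th = 2.98 V, R_th = 668 Ω

V_th is the open-circuit tap voltage: 17.4 × 806/(3900 + 806) = 2.98 V.
With the supply zeroed, R_top and R_bot appear in parallel from the tap: R_th = R_top‖R_bot = (3900 × 806)/4706 = 668 Ω.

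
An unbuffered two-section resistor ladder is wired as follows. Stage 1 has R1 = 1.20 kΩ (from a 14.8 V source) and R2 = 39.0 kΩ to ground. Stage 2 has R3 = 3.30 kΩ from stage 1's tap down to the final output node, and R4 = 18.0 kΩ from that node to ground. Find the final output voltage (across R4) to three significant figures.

V_out ≈ 11.5 V

Stage 2 presents R3+R4 = 21.30 kΩ as a load on stage 1's tap.
Stage 1's lower leg becomes R2‖(R3+R4) = 13.78 kΩ, so V_mid = 14.8 × 13.78/14.98 = 13.61 V.
Stage 2 is itself unloaded: V_out = V_mid × R4/(R3+R4) = 13.61 × 18.0/21.30 = 11.5 V.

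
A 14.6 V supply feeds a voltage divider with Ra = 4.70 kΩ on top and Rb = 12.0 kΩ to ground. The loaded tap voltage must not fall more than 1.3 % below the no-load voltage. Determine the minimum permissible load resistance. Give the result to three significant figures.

Output resistance R_th = Ra‖Rb = (4.70 × 12.0)/16.70 = 3.377 kΩ.
The fractional drop is R_th/(R_th + R_L); requiring this ≤ 0.0130 gives R_L ≥ R_th(1/0.0130 − 1) = 3.377 × 75.92 = 256 kΩ.

R_L(min) ≈ 256 kΩ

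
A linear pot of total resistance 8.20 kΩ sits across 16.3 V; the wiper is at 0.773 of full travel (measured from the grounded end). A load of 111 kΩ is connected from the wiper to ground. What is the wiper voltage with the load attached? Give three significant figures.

V ≈ 12.4 V

The wiper splits the pot into (1−α)R = 1.861 kΩ above and αR = 6.339 kΩ below.
Lower section ‖ load = 5.996 kΩ.
V_wiper = 16.3 × 5.996/(1.861 + 5.996) = 12.4 V.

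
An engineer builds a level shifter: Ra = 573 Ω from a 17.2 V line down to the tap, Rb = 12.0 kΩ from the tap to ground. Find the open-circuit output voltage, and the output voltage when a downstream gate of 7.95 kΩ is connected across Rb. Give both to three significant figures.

Open-circuit: V = 17.2 × 12000/(573 + 12000) = 16.4 V.
With the load, Rb becomes Rb‖R_L = 4782 Ω, so V = 17.2 × 4782/5355 = 15.4 V.

Unloaded: 16.4 V; loaded: 15.4 V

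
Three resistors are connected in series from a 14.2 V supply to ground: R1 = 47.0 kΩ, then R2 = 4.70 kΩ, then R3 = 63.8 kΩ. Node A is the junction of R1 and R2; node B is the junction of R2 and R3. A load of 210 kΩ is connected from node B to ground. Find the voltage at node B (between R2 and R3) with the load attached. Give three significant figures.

V ≈ 6.90 V

At node B, R3 is in parallel with the load: R3‖R_L = 48.93 kΩ.
Below node A the resistance is R2 + (R3‖R_L) = 53.63 kΩ, so V_A = 14.2 × 53.63/100.6 = 7.568 V.
Then V_B = V_A × (R3‖R_L)/(R2 + R3‖R_L) = 7.568 × 48.93/53.63 = 6.90 V.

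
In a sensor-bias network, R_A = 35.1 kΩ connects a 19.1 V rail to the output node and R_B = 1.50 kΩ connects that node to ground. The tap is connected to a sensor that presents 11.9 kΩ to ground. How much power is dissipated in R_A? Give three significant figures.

P ≈ 9.65 mW

Total resistance from the source is R_A + (R_B‖R_L) = 36.43 kΩ, so I = 19.1/36.43 kΩ = 0.5243 mA.
P = I²·R_A = (0.5243 mA)² × 35.1 kΩ = 9.65 mW.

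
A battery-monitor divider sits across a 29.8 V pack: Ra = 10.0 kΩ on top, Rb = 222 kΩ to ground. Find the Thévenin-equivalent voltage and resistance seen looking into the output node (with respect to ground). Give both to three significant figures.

V_th = 28.5 V, R_th = 9.57 kΩ

V_th is the open-circuit tap voltage: 29.8 × 222/(10.0 + 222) = 28.5 V.
With the supply zeroed, Ra and Rb appear in parallel from the tap: R_th = Ra‖Rb = (10.0 × 222)/232.0 = 9.57 kΩ.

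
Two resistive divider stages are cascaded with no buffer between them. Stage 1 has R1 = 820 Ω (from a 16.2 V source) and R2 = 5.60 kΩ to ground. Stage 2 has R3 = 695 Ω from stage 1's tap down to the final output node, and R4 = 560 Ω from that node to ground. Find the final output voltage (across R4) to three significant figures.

V_out ≈ 4.02 V

Stage 2 presents R3+R4 = 1255 Ω as a load on stage 1's tap.
Stage 1's lower leg becomes R2‖(R3+R4) = 1025 Ω, so V_mid = 16.2 × 1025/1845 = 9.001 V.
Stage 2 is itself unloaded: V_out = V_mid × R4/(R3+R4) = 9.001 × 560/1255 = 4.02 V.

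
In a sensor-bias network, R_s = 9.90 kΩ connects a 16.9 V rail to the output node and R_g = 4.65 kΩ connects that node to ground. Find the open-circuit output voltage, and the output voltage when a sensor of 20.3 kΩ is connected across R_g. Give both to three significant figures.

Open-circuit: V = 16.9 × 4.65/(9.90 + 4.65) = 5.40 V.
With the load, R_g becomes R_g‖R_L = 3.783 kΩ, so V = 16.9 × 3.783/13.68 = 4.67 V.

Unloaded: 5.40 V; loaded: 4.67 V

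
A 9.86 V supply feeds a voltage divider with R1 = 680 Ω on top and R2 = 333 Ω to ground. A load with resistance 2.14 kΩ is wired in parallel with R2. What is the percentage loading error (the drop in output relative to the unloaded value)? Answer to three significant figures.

Unloaded V = 9.86 × 333/1013 = 3.2412 V.
Loaded: R2‖R_L = 288.2 Ω, giving V = 9.86 × 288.2/968.2 = 2.9347 V.
Drop = (3.2412 − 2.9347) / 3.2412 = 9.46 %.

9.46 %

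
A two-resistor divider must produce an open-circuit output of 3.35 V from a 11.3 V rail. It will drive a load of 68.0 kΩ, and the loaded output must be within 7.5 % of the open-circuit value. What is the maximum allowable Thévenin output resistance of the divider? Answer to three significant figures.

R_th ≤ 5.51 kΩ

Loading drop = R_th/(R_th + R_L) ≤ 0.0750, so R_th ≤ R_L · ε/(1−ε) = 68.0 kΩ × 0.0750/0.9250 = 5.51 kΩ.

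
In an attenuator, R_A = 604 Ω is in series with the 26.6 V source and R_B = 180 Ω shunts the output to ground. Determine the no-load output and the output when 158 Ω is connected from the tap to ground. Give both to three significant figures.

Open-circuit: V = 26.6 × 180/(604 + 180) = 6.11 V.
With the load, R_B becomes R_B‖R_L = 84.14 Ω, so V = 26.6 × 84.14/688.1 = 3.25 V.

Unloaded: 6.11 V; loaded: 3.25 V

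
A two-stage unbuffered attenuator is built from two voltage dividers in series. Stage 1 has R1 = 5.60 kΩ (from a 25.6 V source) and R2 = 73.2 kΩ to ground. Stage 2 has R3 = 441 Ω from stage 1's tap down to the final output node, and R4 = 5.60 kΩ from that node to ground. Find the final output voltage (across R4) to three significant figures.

Stage 2 presents R3+R4 = 6041 Ω as a load on stage 1's tap.
Stage 1's lower leg becomes R2‖(R3+R4) = 5580 Ω, so V_mid = 25.6 × 5580/11180 = 12.78 V.
Stage 2 is itself unloaded: V_out = V_mid × R4/(R3+R4) = 12.78 × 5600/6041 = 11.8 V.

V_out ≈ 11.8 V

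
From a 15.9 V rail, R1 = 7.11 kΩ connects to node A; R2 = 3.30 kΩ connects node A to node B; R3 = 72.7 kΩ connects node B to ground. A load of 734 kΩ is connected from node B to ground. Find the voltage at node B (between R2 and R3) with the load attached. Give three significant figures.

At node B, R3 is in parallel with the load: R3‖R_L = 66.15 kΩ.
Below node A the resistance is R2 + (R3‖R_L) = 69.45 kΩ, so V_A = 15.9 × 69.45/76.56 = 14.42 V.
Then V_B = V_A × (R3‖R_L)/(R2 + R3‖R_L) = 14.42 × 66.15/69.45 = 13.7 V.

V ≈ 13.7 V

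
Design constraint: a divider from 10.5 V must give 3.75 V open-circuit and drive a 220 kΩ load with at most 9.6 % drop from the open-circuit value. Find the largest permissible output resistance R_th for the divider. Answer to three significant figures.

R_th ≤ 23.4 kΩ

Loading drop = R_th/(R_th + R_L) ≤ 0.0960, so R_th ≤ R_L · ε/(1−ε) = 220 kΩ × 0.0960/0.9040 = 23.4 kΩ.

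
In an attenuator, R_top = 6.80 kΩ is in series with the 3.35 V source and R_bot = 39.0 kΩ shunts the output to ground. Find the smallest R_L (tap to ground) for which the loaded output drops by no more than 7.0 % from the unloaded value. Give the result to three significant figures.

Output resistance R_th = R_top‖R_bot = (6.80 × 39.0)/45.80 = 5.790 kΩ.
The fractional drop is R_th/(R_th + R_L); requiring this ≤ 0.0700 gives R_L ≥ R_th(1/0.0700 − 1) = 5.790 × 13.29 = 76.9 kΩ.

R_L(min) ≈ 76.9 kΩ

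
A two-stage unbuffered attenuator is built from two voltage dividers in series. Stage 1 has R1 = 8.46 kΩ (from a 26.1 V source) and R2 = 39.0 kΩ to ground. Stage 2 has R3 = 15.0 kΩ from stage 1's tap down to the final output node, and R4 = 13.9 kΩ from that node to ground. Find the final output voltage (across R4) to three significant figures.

Stage 2 presents R3+R4 = 28.90 kΩ as a load on stage 1's tap.
Stage 1's lower leg becomes R2‖(R3+R4) = 16.60 kΩ, so V_mid = 26.1 × 16.60/25.06 = 17.29 V.
Stage 2 is itself unloaded: V_out = V_mid × R4/(R3+R4) = 17.29 × 13.9/28.90 = 8.32 V.

V_out ≈ 8.32 V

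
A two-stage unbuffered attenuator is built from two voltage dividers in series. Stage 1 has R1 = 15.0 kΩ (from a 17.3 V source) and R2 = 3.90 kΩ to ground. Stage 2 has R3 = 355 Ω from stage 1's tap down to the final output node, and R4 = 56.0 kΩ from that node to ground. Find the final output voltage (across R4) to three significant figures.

V_out ≈ 3.36 V

Stage 2 presents R3+R4 = 56360 Ω as a load on stage 1's tap.
Stage 1's lower leg becomes R2‖(R3+R4) = 3648 Ω, so V_mid = 17.3 × 3648/18650 = 3.384 V.
Stage 2 is itself unloaded: V_out = V_mid × R4/(R3+R4) = 3.384 × 56000/56360 = 3.36 V.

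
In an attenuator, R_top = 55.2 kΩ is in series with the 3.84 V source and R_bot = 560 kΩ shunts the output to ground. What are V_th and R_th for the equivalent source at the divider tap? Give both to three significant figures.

V_th is the open-circuit tap voltage: 3.84 × 560/(55.2 + 560) = 3.50 V.
With the supply zeroed, R_top and R_bot appear in parallel from the tap: R_th = R_top‖R_bot = (55.2 × 560)/615.2 = 50.2 kΩ.

V_th = 3.50 V, R_th = 50.2 kΩ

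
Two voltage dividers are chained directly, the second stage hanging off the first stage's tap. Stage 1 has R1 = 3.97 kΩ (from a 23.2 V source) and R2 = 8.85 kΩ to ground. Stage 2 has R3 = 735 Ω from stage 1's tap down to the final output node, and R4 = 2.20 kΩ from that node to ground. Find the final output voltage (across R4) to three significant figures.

Stage 2 presents R3+R4 = 2935 Ω as a load on stage 1's tap.
Stage 1's lower leg becomes R2‖(R3+R4) = 2204 Ω, so V_mid = 23.2 × 2204/6174 = 8.282 V.
Stage 2 is itself unloaded: V_out = V_mid × R4/(R3+R4) = 8.282 × 2200/2935 = 6.21 V.

V_out ≈ 6.21 V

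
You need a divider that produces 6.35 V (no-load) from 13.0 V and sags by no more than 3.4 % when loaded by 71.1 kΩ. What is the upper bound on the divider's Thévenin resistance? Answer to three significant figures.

Loading drop = R_th/(R_th + R_L) ≤ 0.0340, so R_th ≤ R_L · ε/(1−ε) = 71.1 kΩ × 0.0340/0.9660 = 2.50 kΩ.

R_th ≤ 2.50 kΩ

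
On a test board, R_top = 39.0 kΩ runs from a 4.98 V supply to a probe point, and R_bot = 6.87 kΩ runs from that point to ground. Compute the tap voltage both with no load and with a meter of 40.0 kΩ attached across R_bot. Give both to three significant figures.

Open-circuit: V = 4.98 × 6.87/(39.0 + 6.87) = 0.746 V.
With the load, R_bot becomes R_bot‖R_L = 5.863 kΩ, so V = 4.98 × 5.863/44.86 = 0.651 V.

Unloaded: 0.746 V; loaded: 0.651 V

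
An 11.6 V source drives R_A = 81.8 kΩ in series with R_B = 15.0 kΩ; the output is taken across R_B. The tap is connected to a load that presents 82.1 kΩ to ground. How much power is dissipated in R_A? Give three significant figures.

P ≈ 1.23 mW

Total resistance from the source is R_A + (R_B‖R_L) = 94.48 kΩ, so I = 11.6/94.48 kΩ = 0.1228 mA.
P = I²·R_A = (0.1228 mA)² × 81.8 kΩ = 1.23 mW.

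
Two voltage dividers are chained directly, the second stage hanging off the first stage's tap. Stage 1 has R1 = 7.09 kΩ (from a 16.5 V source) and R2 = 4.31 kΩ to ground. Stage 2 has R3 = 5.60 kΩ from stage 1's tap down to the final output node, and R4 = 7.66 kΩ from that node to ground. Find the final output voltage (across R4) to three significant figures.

Stage 2 presents R3+R4 = 13.26 kΩ as a load on stage 1's tap.
Stage 1's lower leg becomes R2‖(R3+R4) = 3.253 kΩ, so V_mid = 16.5 × 3.253/10.34 = 5.189 V.
Stage 2 is itself unloaded: V_out = V_mid × R4/(R3+R4) = 5.189 × 7.66/13.26 = 3.00 V.

V_out ≈ 3.00 V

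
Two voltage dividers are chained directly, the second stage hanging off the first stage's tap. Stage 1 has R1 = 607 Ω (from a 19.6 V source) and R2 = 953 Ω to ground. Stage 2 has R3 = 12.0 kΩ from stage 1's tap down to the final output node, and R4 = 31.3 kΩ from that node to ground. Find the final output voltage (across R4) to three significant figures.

V_out ≈ 8.58 V

Stage 2 presents R3+R4 = 43300 Ω as a load on stage 1's tap.
Stage 1's lower leg becomes R2‖(R3+R4) = 932.5 Ω, so V_mid = 19.6 × 932.5/1539 = 11.87 V.
Stage 2 is itself unloaded: V_out = V_mid × R4/(R3+R4) = 11.87 × 31300/43300 = 8.58 V.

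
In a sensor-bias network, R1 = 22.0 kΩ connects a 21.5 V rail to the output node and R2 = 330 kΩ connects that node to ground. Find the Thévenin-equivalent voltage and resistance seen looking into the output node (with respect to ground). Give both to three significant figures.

V_th is the open-circuit tap voltage: 21.5 × 330/(22.0 + 330) = 20.2 V.
With the supply zeroed, R1 and R2 appear in parallel from the tap: R_th = R1‖R2 = (22.0 × 330)/352.0 = 20.6 kΩ.

V_th = 20.2 V, R_th = 20.6 kΩ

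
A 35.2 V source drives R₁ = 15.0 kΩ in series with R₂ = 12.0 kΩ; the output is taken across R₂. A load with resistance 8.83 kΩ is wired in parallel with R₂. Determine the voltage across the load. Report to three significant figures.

V_out ≈ 8.91 V

The load sits in parallel with R₂: R₂‖R_L = (12.0 × 8.83) / (12.0 + 8.83) = 5.087 kΩ.
V_out = 35.2 × 5.087 / (15.0 + 5.087) = 35.2 × 5.087/20.09 = 8.91 V.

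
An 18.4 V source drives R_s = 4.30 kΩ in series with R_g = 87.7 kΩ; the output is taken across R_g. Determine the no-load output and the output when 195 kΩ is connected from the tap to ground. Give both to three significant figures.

Open-circuit: V = 18.4 × 87.7/(4.30 + 87.7) = 17.5 V.
With the load, R_g becomes R_g‖R_L = 60.49 kΩ, so V = 18.4 × 60.49/64.79 = 17.2 V.

Unloaded: 17.5 V; loaded: 17.2 V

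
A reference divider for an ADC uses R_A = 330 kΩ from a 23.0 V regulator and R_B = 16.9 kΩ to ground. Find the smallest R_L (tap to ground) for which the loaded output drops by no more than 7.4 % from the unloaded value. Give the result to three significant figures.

R_L(min) ≈ 201 kΩ

Output resistance R_th = R_A‖R_B = (330 × 16.9)/346.9 = 16.08 kΩ.
The fractional drop is R_th/(R_th + R_L); requiring this ≤ 0.0740 gives R_L ≥ R_th(1/0.0740 − 1) = 16.08 × 12.51 = 201 kΩ.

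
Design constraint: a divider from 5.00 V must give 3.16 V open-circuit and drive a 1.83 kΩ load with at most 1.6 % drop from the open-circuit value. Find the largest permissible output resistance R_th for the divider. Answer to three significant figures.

R_th ≤ 29.8 Ω

Loading drop = R_th/(R_th + R_L) ≤ 0.0160, so R_th ≤ R_L · ε/(1−ε) = 1.83 kΩ × 0.0160/0.9840 = 29.8 Ω.
(Any R1, R2 with R2/(R1+R2) = 0.632 and R1‖R2 ≤ 29.8 Ω will meet the spec.)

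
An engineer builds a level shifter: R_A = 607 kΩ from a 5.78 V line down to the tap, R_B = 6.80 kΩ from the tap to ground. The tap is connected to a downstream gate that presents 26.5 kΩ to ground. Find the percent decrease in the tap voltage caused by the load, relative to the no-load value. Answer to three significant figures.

20.2 %

The divider's output (Thévenin) resistance is R_A‖R_B = 6.725 kΩ.
Fractional drop under load = R_th/(R_th + R_L) = 6.725 / (6.725 + 26.5) = 0.2024.
So the output falls by 20.2 %.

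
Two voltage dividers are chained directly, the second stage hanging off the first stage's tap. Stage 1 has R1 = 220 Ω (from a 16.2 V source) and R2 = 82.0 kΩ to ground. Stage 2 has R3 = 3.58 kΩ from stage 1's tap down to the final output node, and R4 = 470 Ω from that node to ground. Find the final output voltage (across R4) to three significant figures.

Stage 2 presents R3+R4 = 4050 Ω as a load on stage 1's tap.
Stage 1's lower leg becomes R2‖(R3+R4) = 3859 Ω, so V_mid = 16.2 × 3859/4079 = 15.33 V.
Stage 2 is itself unloaded: V_out = V_mid × R4/(R3+R4) = 15.33 × 470/4050 = 1.78 V.

V_out ≈ 1.78 V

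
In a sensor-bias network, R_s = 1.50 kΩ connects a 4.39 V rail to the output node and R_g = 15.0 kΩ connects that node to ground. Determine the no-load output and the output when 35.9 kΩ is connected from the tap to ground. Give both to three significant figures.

Open-circuit: V = 4.39 × 15.0/(1.50 + 15.0) = 3.99 V.
With the load, R_g becomes R_g‖R_L = 10.58 kΩ, so V = 4.39 × 10.58/12.08 = 3.84 V.

Unloaded: 3.99 V; loaded: 3.84 V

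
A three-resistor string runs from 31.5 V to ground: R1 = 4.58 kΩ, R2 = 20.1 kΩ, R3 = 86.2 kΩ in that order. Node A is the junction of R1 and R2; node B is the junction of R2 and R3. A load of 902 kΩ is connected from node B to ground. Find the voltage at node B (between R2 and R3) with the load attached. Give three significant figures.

V ≈ 24.0 V

At node B, R3 is in parallel with the load: R3‖R_L = 78.68 kΩ.
Below node A the resistance is R2 + (R3‖R_L) = 98.78 kΩ, so V_A = 31.5 × 98.78/103.4 = 30.10 V.
Then V_B = V_A × (R3‖R_L)/(R2 + R3‖R_L) = 30.10 × 78.68/98.78 = 24.0 V.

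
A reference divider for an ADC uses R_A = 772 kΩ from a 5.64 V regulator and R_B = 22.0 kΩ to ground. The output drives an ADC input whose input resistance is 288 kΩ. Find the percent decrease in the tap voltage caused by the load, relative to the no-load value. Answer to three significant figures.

The divider's output (Thévenin) resistance is R_A‖R_B = 21.39 kΩ.
Fractional drop under load = R_th/(R_th + R_L) = 21.39 / (21.39 + 288) = 0.06914.
So the output falls by 6.91 %.

6.91 %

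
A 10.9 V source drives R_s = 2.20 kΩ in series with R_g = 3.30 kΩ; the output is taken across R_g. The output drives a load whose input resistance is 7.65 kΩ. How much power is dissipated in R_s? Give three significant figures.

P ≈ 12.9 mW

Total resistance from the source is R_s + (R_g‖R_L) = 4.505 kΩ, so I = 10.9/4.505 kΩ = 2.419 mA.
P = I²·R_s = (2.419 mA)² × 2.20 kΩ = 12.9 mW.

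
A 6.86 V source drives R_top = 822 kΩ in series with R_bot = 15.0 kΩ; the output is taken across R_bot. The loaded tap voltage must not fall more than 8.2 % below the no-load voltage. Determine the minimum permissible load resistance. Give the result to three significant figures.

R_L(min) ≈ 165 kΩ

Output resistance R_th = R_top‖R_bot = (822 × 15.0)/837.0 = 14.73 kΩ.
The fractional drop is R_th/(R_th + R_L); requiring this ≤ 0.0820 gives R_L ≥ R_th(1/0.0820 − 1) = 14.73 × 11.20 = 165 kΩ.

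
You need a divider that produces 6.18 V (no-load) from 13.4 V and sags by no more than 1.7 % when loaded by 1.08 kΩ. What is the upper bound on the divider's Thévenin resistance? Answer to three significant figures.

R_th ≤ 18.7 Ω

Loading drop = R_th/(R_th + R_L) ≤ 0.0170, so R_th ≤ R_L · ε/(1−ε) = 1.08 kΩ × 0.0170/0.9830 = 18.7 Ω.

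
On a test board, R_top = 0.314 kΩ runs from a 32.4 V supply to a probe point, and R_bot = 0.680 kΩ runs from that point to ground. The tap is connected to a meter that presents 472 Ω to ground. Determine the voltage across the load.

The load sits in parallel with R_bot: R_bot‖R_L = (680 × 472) / (680 + 472) = 278.6 Ω.
V_out = 32.4 × 278.6 / (314 + 278.6) = 32.4 × 278.6/592.6 = 15.2 V.

V_out ≈ 15.2 V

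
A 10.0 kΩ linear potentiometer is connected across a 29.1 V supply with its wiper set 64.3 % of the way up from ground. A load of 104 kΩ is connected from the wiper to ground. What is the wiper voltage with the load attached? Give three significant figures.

V ≈ 18.3 V

The wiper splits the pot into (1−α)R = 3.570 kΩ above and αR = 6.430 kΩ below.
Lower section ‖ load = 6.056 kΩ.
V_wiper = 29.1 × 6.056/(3.570 + 6.056) = 18.3 V.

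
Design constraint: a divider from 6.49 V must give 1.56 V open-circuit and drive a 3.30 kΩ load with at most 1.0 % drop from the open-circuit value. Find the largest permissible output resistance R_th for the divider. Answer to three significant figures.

Loading drop = R_th/(R_th + R_L) ≤ 0.0100, so R_th ≤ R_L · ε/(1−ε) = 3.30 kΩ × 0.0100/0.9900 = 33.3 Ω.
(Any R1, R2 with R2/(R1+R2) = 0.240 and R1‖R2 ≤ 33.3 Ω will meet the spec.)

R_th ≤ 33.3 Ω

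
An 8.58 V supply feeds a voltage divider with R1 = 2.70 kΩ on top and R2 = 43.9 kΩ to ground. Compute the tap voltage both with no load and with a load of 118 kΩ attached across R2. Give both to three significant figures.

Unloaded: 8.08 V; loaded: 7.91 V

Open-circuit: V = 8.58 × 43.9/(2.70 + 43.9) = 8.08 V.
With the load, R2 becomes R2‖R_L = 32.00 kΩ, so V = 8.58 × 32.00/34.70 = 7.91 V.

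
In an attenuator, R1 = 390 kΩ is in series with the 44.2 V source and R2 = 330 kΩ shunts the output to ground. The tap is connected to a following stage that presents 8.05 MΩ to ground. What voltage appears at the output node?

The load sits in parallel with R2: R2‖R_L = (330 × 8050) / (330 + 8050) = 317.0 kΩ.
V_out = 44.2 × 317.0 / (390 + 317.0) = 44.2 × 317.0/707.0 = 19.8 V.

V_out ≈ 19.8 V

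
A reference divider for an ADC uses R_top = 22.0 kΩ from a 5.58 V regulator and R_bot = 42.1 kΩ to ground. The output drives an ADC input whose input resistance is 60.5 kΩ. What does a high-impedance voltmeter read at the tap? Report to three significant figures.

V_out ≈ 2.96 V

The load sits in parallel with R_bot: R_bot‖R_L = (42.1 × 60.5) / (42.1 + 60.5) = 24.83 kΩ.
V_out = 5.58 × 24.83 / (22.0 + 24.83) = 5.58 × 24.83/46.83 = 2.96 V.
(Unloaded it would have been 3.66 V.)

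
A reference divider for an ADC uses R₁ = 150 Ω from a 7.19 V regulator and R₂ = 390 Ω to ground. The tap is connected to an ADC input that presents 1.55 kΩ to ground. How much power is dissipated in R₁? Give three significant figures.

Total resistance from the source is R₁ + (R₂‖R_L) = 461.6 Ω, so I = 7.19/461.6 Ω = 15.58 mA.
P = I²·R₁ = (15.58 mA)² × 150 Ω = 36.4 mW.

P ≈ 36.4 mW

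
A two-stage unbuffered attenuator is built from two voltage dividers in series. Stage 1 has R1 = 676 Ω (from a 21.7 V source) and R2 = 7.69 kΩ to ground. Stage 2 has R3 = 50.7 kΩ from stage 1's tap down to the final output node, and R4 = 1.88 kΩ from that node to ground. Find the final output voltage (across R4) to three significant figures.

V_out ≈ 0.705 V

Stage 2 presents R3+R4 = 52580 Ω as a load on stage 1's tap.
Stage 1's lower leg becomes R2‖(R3+R4) = 6709 Ω, so V_mid = 21.7 × 6709/7385 = 19.71 V.
Stage 2 is itself unloaded: V_out = V_mid × R4/(R3+R4) = 19.71 × 1880/52580 = 0.705 V.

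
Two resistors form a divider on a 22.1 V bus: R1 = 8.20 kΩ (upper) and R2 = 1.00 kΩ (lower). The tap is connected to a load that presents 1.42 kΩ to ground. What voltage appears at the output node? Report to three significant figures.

V_out ≈ 1.48 V

The load sits in parallel with R2: R2‖R_L = (1.00 × 1.42) / (1.00 + 1.42) = 0.5868 kΩ.
V_out = 22.1 × 0.5868 / (8.20 + 0.5868) = 22.1 × 0.5868/8.787 = 1.48 V.
(Unloaded it would have been 2.40 V.)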